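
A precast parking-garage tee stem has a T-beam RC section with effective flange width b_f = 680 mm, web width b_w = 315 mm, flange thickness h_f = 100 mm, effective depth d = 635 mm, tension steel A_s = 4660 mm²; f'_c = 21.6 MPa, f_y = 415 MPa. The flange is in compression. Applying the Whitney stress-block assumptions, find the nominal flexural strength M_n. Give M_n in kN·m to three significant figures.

M_n ≈ 1060 kN·m

Tension: T = A_s f_y = 4660 × 415 = 1933900 N.
Try a within the flange: a = T/(0.85 f'_c b_f) = 1933900/(0.85 × 21.6 × 680) = 154.90 mm.
a = 154.90 > h_f = 100 mm: the block extends into the web. Split into flange-overhang and web parts.
C_f = 0.85 f'_c (b_f − b_w) h_f = 0.85 × 21.6 × (680 − 315) × 100 = 670140 N.
Remaining web compression depth: a_w = (T − C_f)/(0.85 f'_c b_w) = (1933900 − 670140)/(0.85 × 21.6 × 315) = 218.52 mm.
M_n = C_f(d − h_f/2) + (T − C_f)(d − a_w/2) = 670140 × (635 − 50) + 1263760 × (635 − 109.26) = 392.03 + 664.41 = 1056.44 × 10⁶ N·mm.
M_n = 1056.44 kN·m.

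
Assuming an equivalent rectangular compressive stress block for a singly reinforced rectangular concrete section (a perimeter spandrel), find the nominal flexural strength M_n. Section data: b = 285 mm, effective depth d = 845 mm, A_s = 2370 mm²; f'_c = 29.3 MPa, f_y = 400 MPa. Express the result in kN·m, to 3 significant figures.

M_n ≈ 738 kN·m

T = A_s f_y = 2370 × 400 = 948000 N = 948 kN.
From C = T: a = T/(0.85 f'_c b) = 948000/(0.85 × 29.3 × 285) = 133.56 mm.
M_n = T(d − a/2) = 948 kN × (845 − 66.78) mm = 737.75 kN·m.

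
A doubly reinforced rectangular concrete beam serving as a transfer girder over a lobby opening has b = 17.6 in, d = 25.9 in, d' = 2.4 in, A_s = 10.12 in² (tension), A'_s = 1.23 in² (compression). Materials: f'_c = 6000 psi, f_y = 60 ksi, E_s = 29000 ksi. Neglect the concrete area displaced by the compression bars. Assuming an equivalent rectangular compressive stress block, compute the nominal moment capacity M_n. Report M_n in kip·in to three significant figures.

M_n ≈ 14000 kip·in

Assume both steels yield.
a = (A_s − A'_s) f_y/(0.85 f'_c b) = (10.12 − 1.23) × 60/(0.85 × 6 × 17.6) = 5.943 in.
c = a/β₁ = 5.943/0.75 = 7.924 in; ε'_s = 0.003(c − d')/c = 0.0021 ≥ ε_y = 0.0021, so the compression steel yields.
M_n = (A_s − A'_s) f_y (d − a/2) + A'_s f_y (d − d') = 533.4 × (25.9 − 2.9715) + 73.8 × (25.9 − 2.4) = 12230.1 + 1734.3 = 13964.4 kip·in.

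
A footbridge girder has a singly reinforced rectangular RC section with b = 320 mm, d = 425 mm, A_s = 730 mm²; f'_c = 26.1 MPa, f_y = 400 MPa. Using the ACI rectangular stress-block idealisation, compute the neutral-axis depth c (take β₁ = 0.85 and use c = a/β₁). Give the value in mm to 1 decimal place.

c ≈ 48.4 mm

T = A_s f_y = 730 × 400 = 292000 N = 292 kN.
Setting C = 0.85 f'_c a b equal to T: a = 292000/(0.85 × 26.1 × 320) = 41.131 mm.
With β₁ = 0.85, c = a/β₁ = 41.131/0.85 = 48.4 mm.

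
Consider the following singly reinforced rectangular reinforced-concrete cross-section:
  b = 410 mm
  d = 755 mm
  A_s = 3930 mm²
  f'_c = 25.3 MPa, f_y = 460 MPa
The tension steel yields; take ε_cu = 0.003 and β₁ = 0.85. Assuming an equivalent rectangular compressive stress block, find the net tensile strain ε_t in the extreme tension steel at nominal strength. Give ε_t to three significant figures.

ε_t ≈ 0.00639

a = A_s f_y/(0.85 f'_c b) = 205.03 mm.
β₁ = 0.85, so c = a/β₁ = 205.03/0.85 = 241.21 mm.
From the linear strain diagram with ε_cu = 0.003: ε_t = 0.003 (d − c)/c = 0.003 × (755 − 241.21)/241.21 = 0.00639.
Since ε_t ≥ 0.005, the section is tension-controlled.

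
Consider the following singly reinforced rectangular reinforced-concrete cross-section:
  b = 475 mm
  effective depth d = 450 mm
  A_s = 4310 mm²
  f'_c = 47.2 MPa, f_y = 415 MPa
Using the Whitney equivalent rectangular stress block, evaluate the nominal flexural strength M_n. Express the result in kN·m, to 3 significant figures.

M_n ≈ 721 kN·m

T = A_s f_y = 4310 × 415 = 1788650 N = 1788.65 kN.
From C = T: a = T/(0.85 f'_c b) = 1788650/(0.85 × 47.2 × 475) = 93.86 mm.
M_n = T(d − a/2) = 1788.65 kN × (450 − 46.93) mm = 720.95 kN·m.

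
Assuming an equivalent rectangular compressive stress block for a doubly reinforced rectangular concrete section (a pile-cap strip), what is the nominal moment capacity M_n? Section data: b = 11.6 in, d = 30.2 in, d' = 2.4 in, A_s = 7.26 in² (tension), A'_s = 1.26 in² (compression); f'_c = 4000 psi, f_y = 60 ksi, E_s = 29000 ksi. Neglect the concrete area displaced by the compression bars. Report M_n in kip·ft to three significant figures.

M_n ≈ 944 kip·ft

Assume both steels yield.
a = (A_s − A'_s) f_y/(0.85 f'_c b) = (7.26 − 1.26) × 60/(0.85 × 4 × 11.6) = 9.128 in.
c = a/β₁ = 9.128/0.85 = 10.739 in; ε'_s = 0.003(c − d')/c = 0.0023 ≥ ε_y = 0.0021, so the compression steel yields.
M_n = (A_s − A'_s) f_y (d − a/2) + A'_s f_y (d − d') = 360 × (30.2 − 4.564) + 75.6 × (30.2 − 2.4) = 9229.0 + 2101.7 = 11330.7 kip·in = 11330.7/12 = 944.23 kip·ft.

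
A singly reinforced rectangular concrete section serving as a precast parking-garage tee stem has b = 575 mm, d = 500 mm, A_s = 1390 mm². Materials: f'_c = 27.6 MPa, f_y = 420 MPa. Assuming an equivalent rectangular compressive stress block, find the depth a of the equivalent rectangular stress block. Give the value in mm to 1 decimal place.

a ≈ 43.3 mm

T = A_s f_y = 1390 × 420 = 583800 N = 583.8 kN.
Setting C = 0.85 f'_c a b equal to T: a = 583800/(0.85 × 27.6 × 575) = 43.3 mm.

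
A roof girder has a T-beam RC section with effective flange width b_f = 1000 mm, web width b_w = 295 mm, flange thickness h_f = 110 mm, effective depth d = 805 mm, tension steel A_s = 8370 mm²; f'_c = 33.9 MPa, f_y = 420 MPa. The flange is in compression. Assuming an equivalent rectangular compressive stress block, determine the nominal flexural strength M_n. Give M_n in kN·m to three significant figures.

M_n ≈ 2610 kN·m

Tension: T = A_s f_y = 8370 × 420 = 3515400 N.
Try a within the flange: a = T/(0.85 f'_c b_f) = 3515400/(0.85 × 33.9 × 1000) = 122.00 mm.
a = 122.00 > h_f = 110 mm: the block extends into the web. Split into flange-overhang and web parts.
C_f = 0.85 f'_c (b_f − b_w) h_f = 0.85 × 33.9 × (1000 − 295) × 110 = 2234603 N.
Remaining web compression depth: a_w = (T − C_f)/(0.85 f'_c b_w) = (3515400 − 2234603)/(0.85 × 33.9 × 295) = 150.67 mm.
M_n = C_f(d − h_f/2) + (T − C_f)(d − a_w/2) = 2234603 × (805 − 55) + 1280797 × (805 − 75.335) = 1675.95 + 934.55 = 2610.50 × 10⁶ N·mm.
M_n = 2610.50 kN·m.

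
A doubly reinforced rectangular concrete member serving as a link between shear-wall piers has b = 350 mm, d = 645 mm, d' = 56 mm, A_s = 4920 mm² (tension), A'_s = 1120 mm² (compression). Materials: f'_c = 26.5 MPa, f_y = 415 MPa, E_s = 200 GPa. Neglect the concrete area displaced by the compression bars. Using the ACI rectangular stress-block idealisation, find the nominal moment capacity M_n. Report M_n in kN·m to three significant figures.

Assume both tension and compression steel yield.
Net tension couple steel: A_s − A'_s = 3800 mm².
a = (A_s − A'_s) f_y / (0.85 f'_c b) = 1577000/(0.85 × 26.5 × 350) = 200.03 mm.
c = a/β₁ = 200.03/0.85 = 235.33 mm; ε'_s = 0.003(c − d')/c = 0.0023 ≥ f_y/E_s = 0.0021, so compression steel does yield.
M_n = (A_s − A'_s) f_y (d − a/2) + A'_s f_y (d − d') = [1577000 × (645 − 100.015) + 464800 × (645 − 56)] × 10⁻⁶ = 859.44 + 273.77 = 1133.21 kN·m.

M_n ≈ 1130 kN·m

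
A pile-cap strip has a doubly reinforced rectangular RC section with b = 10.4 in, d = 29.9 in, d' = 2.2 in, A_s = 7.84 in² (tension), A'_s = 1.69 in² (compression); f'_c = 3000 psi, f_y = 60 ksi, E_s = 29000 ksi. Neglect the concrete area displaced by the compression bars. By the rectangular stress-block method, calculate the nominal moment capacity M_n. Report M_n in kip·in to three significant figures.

Assume both steels yield.
a = (A_s − A'_s) f_y/(0.85 f'_c b) = (7.84 − 1.69) × 60/(0.85 × 3 × 10.4) = 13.914 in.
c = a/β₁ = 13.914/0.85 = 16.369 in; ε'_s = 0.003(c − d')/c = 0.0026 ≥ ε_y = 0.0021, so the compression steel yields.
M_n = (A_s − A'_s) f_y (d − a/2) + A'_s f_y (d − d') = 369 × (29.9 − 6.957) + 101.4 × (29.9 − 2.2) = 8466.0 + 2808.8 = 11274.8 kip·in.

M_n ≈ 11300 kip·in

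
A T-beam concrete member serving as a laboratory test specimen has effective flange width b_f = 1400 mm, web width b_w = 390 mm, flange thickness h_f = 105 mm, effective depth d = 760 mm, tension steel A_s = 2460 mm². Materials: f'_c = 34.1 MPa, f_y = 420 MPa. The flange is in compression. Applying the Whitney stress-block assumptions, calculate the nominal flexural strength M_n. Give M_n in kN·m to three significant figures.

Tension: T = A_s f_y = 2460 × 420 = 1033200 N.
Try a within the flange: a = T/(0.85 f'_c b_f) = 1033200/(0.85 × 34.1 × 1400) = 25.46 mm.
Since a = 25.46 ≤ h_f = 105 mm, the stress block lies entirely in the flange; analyse as a rectangular beam of width b_f.
M_n = T(d − a/2) = 1033200 × (760 − 12.73) = 772.08 × 10⁶ N·mm.
M_n = 772.08 kN·m.

M_n ≈ 772 kN·m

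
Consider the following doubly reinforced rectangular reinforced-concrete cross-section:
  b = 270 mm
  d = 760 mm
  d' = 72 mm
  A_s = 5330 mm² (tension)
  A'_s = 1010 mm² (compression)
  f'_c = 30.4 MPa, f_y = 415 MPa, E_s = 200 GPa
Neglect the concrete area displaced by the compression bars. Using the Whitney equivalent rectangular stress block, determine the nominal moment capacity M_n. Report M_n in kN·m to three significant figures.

Assume both tension and compression steel yield.
Net tension couple steel: A_s − A'_s = 4320 mm².
a = (A_s − A'_s) f_y / (0.85 f'_c b) = 1792800/(0.85 × 30.4 × 270) = 256.97 mm.
c = a/β₁ = 256.97/0.833 = 308.49 mm; ε'_s = 0.003(c − d')/c = 0.0023 ≥ f_y/E_s = 0.0021, so compression steel does yield.
M_n = (A_s − A'_s) f_y (d − a/2) + A'_s f_y (d − d') = [1792800 × (760 − 128.485) + 419150 × (760 − 72)] × 10⁻⁶ = 1132.18 + 288.38 = 1420.56 kN·m.

M_n ≈ 1420 kN·m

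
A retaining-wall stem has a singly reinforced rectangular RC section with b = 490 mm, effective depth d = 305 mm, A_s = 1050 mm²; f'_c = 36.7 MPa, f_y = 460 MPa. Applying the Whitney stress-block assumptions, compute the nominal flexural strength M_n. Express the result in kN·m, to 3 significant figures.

T = A_s f_y = 1050 × 460 = 483000 N = 483 kN.
From C = T: a = T/(0.85 f'_c b) = 483000/(0.85 × 36.7 × 490) = 31.60 mm.
M_n = T(d − a/2) = 483 kN × (305 − 15.8) mm = 139.68 kN·m.

M_n ≈ 140 kN·m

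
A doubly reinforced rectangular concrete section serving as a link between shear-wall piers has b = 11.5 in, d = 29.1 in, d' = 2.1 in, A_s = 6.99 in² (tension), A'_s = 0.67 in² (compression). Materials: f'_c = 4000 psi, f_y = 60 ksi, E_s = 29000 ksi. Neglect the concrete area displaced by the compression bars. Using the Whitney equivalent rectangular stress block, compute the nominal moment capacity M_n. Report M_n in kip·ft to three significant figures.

M_n ≈ 857 kip·ft

Assume both steels yield.
a = (A_s − A'_s) f_y/(0.85 f'_c b) = (6.99 − 0.67) × 60/(0.85 × 4 × 11.5) = 9.698 in.
c = a/β₁ = 9.698/0.85 = 11.409 in; ε'_s = 0.003(c − d')/c = 0.0024 ≥ ε_y = 0.0021, so the compression steel yields.
M_n = (A_s − A'_s) f_y (d − a/2) + A'_s f_y (d − d') = 379.2 × (29.1 − 4.849) + 40.2 × (29.1 − 2.1) = 9196.0 + 1085.4 = 10281.4 kip·in = 10281.4/12 = 856.78 kip·ft.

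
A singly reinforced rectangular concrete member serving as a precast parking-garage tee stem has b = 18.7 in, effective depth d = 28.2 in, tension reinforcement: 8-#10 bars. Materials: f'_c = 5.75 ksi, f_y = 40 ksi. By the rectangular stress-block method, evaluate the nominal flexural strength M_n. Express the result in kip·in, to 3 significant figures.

M_n ≈ 10600 kip·in

A_s = 8 × 1.27 = 10.16 in².
T = A_s f_y = 10.16 × 40 = 406.4 kips.
a = T/(0.85 f'_c b) = 406.4/(0.85 × 5.75 × 18.7) = 4.447 in.
M_n = T(d − a/2) = 406.4 × (28.2 − 2.2235) = 10556.8 kip·in.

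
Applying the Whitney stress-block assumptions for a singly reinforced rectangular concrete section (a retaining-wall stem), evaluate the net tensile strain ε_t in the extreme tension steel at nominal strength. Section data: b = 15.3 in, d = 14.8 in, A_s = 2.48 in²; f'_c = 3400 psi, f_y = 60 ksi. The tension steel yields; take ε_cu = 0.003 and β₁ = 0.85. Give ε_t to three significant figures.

ε_t ≈ 0.00821

a = A_s f_y/(0.85 f'_c b) = 3.365 in.
β₁ = 0.85, so c = a/β₁ = 3.365/0.85 = 3.959 in.
From the linear strain diagram with ε_cu = 0.003: ε_t = 0.003 (d − c)/c = 0.003 × (14.8 − 3.959)/3.959 = 0.00821.
Since ε_t ≥ 0.005, the section is tension-controlled.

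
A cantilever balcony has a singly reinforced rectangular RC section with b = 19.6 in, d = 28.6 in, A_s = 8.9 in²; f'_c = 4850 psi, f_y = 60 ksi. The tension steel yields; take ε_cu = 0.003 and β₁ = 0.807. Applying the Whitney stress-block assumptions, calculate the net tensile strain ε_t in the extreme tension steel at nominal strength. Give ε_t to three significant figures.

a = A_s f_y/(0.85 f'_c b) = 6.609 in.
β₁ = 0.807, so c = a/β₁ = 6.609/0.807 = 8.190 in.
From the linear strain diagram with ε_cu = 0.003: ε_t = 0.003 (d − c)/c = 0.003 × (28.6 − 8.190)/8.190 = 0.00748.
Since ε_t ≥ 0.005, the section is tension-controlled.

ε_t ≈ 0.00748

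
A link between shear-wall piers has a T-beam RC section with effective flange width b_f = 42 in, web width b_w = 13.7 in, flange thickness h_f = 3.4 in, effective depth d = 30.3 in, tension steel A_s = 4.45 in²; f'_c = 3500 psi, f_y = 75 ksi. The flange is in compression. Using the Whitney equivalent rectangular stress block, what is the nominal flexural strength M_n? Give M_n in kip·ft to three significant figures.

Tension: T = A_s f_y = 4.45 × 75 = 333.75 kips.
Try a within the flange: a = T/(0.85 f'_c b_f) = 333.75/(0.85 × 3.5 × 42) = 2.671 in.
Since a = 2.671 ≤ h_f = 3.4 in, the stress block lies entirely in the flange; analyse as a rectangular beam of width b_f.
M_n = T(d − a/2) = 333.75 × (30.3 − 1.3355) = 9666.9 kip·in.
M_n = 9666.9/12 = 805.58 kip·ft.

M_n ≈ 806 kip·ft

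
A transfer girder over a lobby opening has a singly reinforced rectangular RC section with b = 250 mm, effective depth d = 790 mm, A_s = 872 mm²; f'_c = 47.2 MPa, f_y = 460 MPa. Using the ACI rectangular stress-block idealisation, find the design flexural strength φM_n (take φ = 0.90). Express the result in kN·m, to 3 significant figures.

T = A_s f_y = 872 × 460 = 401120 N = 401.12 kN.
From C = T: a = T/(0.85 f'_c b) = 401120/(0.85 × 47.2 × 250) = 39.99 mm.
M_n = T(d − a/2) = 401.12 kN × (790 − 19.995) mm = 308.86 kN·m.
φM_n = 0.90 × 308.86 = 277.97 kN·m.

φM_n ≈ 278 kN·m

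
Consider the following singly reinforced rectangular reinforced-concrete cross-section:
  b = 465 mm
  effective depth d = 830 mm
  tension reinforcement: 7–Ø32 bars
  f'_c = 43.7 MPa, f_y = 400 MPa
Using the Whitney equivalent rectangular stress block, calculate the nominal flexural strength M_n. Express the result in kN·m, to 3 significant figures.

A_s = 7 × 804 = 5628 mm².
T = A_s f_y = 5628 × 400 = 2251200 N = 2251.2 kN.
From C = T: a = T/(0.85 f'_c b) = 2251200/(0.85 × 43.7 × 465) = 130.33 mm.
M_n = T(d − a/2) = 2251.2 kN × (830 − 65.165) mm = 1721.80 kN·m.

M_n ≈ 1720 kN·m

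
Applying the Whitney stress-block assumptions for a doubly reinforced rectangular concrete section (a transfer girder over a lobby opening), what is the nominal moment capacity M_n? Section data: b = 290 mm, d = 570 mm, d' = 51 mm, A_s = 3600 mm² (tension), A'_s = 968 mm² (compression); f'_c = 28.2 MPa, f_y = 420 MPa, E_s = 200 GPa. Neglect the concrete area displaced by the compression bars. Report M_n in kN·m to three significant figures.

M_n ≈ 753 kN·m

Assume both tension and compression steel yield.
Net tension couple steel: A_s − A'_s = 2632 mm².
a = (A_s − A'_s) f_y / (0.85 f'_c b) = 1105440/(0.85 × 28.2 × 290) = 159.03 mm.
c = a/β₁ = 159.03/0.849 = 187.31 mm; ε'_s = 0.003(c − d')/c = 0.0022 ≥ f_y/E_s = 0.0021, so compression steel does yield.
M_n = (A_s − A'_s) f_y (d − a/2) + A'_s f_y (d − d') = [1105440 × (570 − 79.515) + 406560 × (570 − 51)] × 10⁻⁶ = 542.20 + 211.00 = 753.20 kN·m.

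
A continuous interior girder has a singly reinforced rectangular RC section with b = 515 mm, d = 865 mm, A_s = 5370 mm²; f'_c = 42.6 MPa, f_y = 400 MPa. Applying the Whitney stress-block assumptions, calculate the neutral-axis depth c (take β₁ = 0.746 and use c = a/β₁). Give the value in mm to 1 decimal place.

c ≈ 154.4 mm

T = A_s f_y = 5370 × 400 = 2148000 N = 2148 kN.
Setting C = 0.85 f'_c a b equal to T: a = 2148000/(0.85 × 42.6 × 515) = 115.186 mm.
With β₁ = 0.746, c = a/β₁ = 115.186/0.746 = 154.4 mm.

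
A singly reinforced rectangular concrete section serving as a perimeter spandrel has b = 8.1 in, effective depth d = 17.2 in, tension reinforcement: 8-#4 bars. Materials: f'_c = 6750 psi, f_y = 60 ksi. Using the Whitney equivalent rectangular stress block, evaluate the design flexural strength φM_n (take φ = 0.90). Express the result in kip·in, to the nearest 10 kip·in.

A_s = 8 × 0.2 = 1.6 in².
T = A_s f_y = 1.6 × 60 = 96 kips.
a = T/(0.85 f'_c b) = 96/(0.85 × 6.75 × 8.1) = 2.066 in.
M_n = T(d − a/2) = 96 × (17.2 − 1.033) = 1552.0 kip·in.
φM_n = 0.90 × 1552.0 = 1396.8 kip·in.

φM_n ≈ 1400 kip·in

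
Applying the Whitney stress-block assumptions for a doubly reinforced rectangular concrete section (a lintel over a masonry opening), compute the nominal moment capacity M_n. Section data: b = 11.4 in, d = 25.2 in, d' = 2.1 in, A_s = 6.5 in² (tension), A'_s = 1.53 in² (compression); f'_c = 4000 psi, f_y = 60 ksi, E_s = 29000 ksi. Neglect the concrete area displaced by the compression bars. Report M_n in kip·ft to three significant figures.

M_n ≈ 707 kip·ft

Assume both steels yield.
a = (A_s − A'_s) f_y/(0.85 f'_c b) = (6.5 − 1.53) × 60/(0.85 × 4 × 11.4) = 7.693 in.
c = a/β₁ = 7.693/0.85 = 9.051 in; ε'_s = 0.003(c − d')/c = 0.0023 ≥ ε_y = 0.0021, so the compression steel yields.
M_n = (A_s − A'_s) f_y (d − a/2) + A'_s f_y (d − d') = 298.2 × (25.2 − 3.8465) + 91.8 × (25.2 − 2.1) = 6367.6 + 2120.6 = 8488.2 kip·in = 8488.2/12 = 707.35 kip·ft.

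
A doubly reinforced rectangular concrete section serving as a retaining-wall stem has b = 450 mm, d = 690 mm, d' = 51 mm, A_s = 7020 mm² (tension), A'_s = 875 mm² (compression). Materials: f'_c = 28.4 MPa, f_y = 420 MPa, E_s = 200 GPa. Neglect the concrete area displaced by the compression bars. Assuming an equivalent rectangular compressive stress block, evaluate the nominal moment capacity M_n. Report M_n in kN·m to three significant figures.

Assume both tension and compression steel yield.
Net tension couple steel: A_s − A'_s = 6145 mm².
a = (A_s − A'_s) f_y / (0.85 f'_c b) = 2580900/(0.85 × 28.4 × 450) = 237.59 mm.
c = a/β₁ = 237.59/0.847 = 280.51 mm; ε'_s = 0.003(c − d')/c = 0.0025 ≥ f_y/E_s = 0.0021, so compression steel does yield.
M_n = (A_s − A'_s) f_y (d − a/2) + A'_s f_y (d − d') = [2580900 × (690 − 118.795) + 367500 × (690 − 51)] × 10⁻⁶ = 1474.22 + 234.83 = 1709.05 kN·m.

M_n ≈ 1710 kN·m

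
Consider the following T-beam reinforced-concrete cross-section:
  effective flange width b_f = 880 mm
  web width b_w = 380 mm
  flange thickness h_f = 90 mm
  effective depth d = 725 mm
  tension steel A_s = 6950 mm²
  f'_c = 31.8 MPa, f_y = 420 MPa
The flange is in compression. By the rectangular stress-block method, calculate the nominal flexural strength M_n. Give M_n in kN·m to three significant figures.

M_n ≈ 1920 kN·m

Tension: T = A_s f_y = 6950 × 420 = 2919000 N.
Try a within the flange: a = T/(0.85 f'_c b_f) = 2919000/(0.85 × 31.8 × 880) = 122.72 mm.
a = 122.72 > h_f = 90 mm: the block extends into the web. Split into flange-overhang and web parts.
C_f = 0.85 f'_c (b_f − b_w) h_f = 0.85 × 31.8 × (880 − 380) × 90 = 1216350 N.
Remaining web compression depth: a_w = (T − C_f)/(0.85 f'_c b_w) = (2919000 − 1216350)/(0.85 × 31.8 × 380) = 165.77 mm.
M_n = C_f(d − h_f/2) + (T − C_f)(d − a_w/2) = 1216350 × (725 − 45) + 1702650 × (725 − 82.885) = 827.12 + 1093.30 = 1920.42 × 10⁶ N·mm.
M_n = 1920.42 kN·m.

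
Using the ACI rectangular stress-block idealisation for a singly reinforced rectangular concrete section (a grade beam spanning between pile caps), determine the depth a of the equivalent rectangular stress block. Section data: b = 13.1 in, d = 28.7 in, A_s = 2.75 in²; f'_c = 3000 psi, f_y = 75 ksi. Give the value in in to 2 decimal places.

a ≈ 6.17 in

T = A_s f_y = 2.75 × 75 = 206.25 kips.
a = T/(0.85 f'_c b) = 206.25/(0.85 × 3 × 13.1) = 6.17 in.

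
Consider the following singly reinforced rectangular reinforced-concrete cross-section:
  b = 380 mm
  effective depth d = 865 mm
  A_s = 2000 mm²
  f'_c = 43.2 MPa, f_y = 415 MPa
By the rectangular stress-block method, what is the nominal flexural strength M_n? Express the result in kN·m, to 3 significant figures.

T = A_s f_y = 2000 × 415 = 830000 N = 830 kN.
From C = T: a = T/(0.85 f'_c b) = 830000/(0.85 × 43.2 × 380) = 59.48 mm.
M_n = T(d − a/2) = 830 kN × (865 − 29.74) mm = 693.27 kN·m.

M_n ≈ 693 kN·m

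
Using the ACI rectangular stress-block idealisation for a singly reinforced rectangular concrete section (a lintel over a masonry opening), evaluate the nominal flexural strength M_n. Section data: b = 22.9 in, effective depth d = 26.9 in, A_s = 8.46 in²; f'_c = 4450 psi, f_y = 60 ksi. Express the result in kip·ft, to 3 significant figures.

T = A_s f_y = 8.46 × 60 = 507.6 kips.
a = T/(0.85 f'_c b) = 507.6/(0.85 × 4.45 × 22.9) = 5.860 in.
M_n = T(d − a/2) = 507.6 × (26.9 − 2.93) = 12167.2 kip·in = 12167.2/12 = 1013.93 kip·ft.

M_n ≈ 1010 kip·ft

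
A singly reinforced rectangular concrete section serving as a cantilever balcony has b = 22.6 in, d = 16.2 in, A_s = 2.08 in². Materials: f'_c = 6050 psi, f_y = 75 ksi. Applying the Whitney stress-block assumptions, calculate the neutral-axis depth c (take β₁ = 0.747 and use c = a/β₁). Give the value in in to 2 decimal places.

c ≈ 1.80 in

T = A_s f_y = 2.08 × 75 = 156 kips.
a = T/(0.85 f'_c b) = 156/(0.85 × 6.05 × 22.6) = 1.3423 in.
With β₁ = 0.747, c = a/β₁ = 1.3423/0.747 = 1.80 in.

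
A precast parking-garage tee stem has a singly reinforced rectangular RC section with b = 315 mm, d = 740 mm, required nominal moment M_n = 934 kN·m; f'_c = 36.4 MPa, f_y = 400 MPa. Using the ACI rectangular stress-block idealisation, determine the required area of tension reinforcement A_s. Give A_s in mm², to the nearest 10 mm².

With M_n = 0.85 f'_c a b (d − a/2), solve the quadratic for a:
a = d − √(d² − 2M_n/(0.85 f'_c b)) = 740 − √(740² − 2 × 934×10⁶/(0.85 × 36.4 × 315)) = 143.40 mm.
A_s = 0.85 f'_c a b / f_y = 0.85 × 36.4 × 143.40 × 315 / 400 = 3494.0 mm².

A_s ≈ 3490 mm²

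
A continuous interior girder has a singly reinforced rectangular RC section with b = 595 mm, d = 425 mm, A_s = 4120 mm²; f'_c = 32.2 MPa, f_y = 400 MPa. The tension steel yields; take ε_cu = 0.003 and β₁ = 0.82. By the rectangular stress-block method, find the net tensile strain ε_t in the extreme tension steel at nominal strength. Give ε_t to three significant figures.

ε_t ≈ 0.00733

a = A_s f_y/(0.85 f'_c b) = 101.20 mm.
β₁ = 0.82, so c = a/β₁ = 101.20/0.82 = 123.41 mm.
From the linear strain diagram with ε_cu = 0.003: ε_t = 0.003 (d − c)/c = 0.003 × (425 − 123.41)/123.41 = 0.00733.
Since ε_t ≥ 0.005, the section is tension-controlled.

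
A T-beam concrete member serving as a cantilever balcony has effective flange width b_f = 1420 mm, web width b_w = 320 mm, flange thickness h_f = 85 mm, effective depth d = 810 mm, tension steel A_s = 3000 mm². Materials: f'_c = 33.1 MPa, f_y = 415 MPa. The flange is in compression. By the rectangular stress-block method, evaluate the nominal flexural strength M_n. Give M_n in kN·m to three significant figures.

M_n ≈ 989 kN·m

Tension: T = A_s f_y = 3000 × 415 = 1245000 N.
Try a within the flange: a = T/(0.85 f'_c b_f) = 1245000/(0.85 × 33.1 × 1420) = 31.16 mm.
Since a = 31.16 ≤ h_f = 85 mm, the stress block lies entirely in the flange; analyse as a rectangular beam of width b_f.
M_n = T(d − a/2) = 1245000 × (810 − 15.58) = 989.05 × 10⁶ N·mm.
M_n = 989.05 kN·m.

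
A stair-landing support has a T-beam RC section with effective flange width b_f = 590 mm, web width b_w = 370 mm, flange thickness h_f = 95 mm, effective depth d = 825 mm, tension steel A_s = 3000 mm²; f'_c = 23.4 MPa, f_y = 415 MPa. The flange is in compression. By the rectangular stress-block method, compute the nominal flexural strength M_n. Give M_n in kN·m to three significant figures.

Tension: T = A_s f_y = 3000 × 415 = 1245000 N.
Try a within the flange: a = T/(0.85 f'_c b_f) = 1245000/(0.85 × 23.4 × 590) = 106.09 mm.
a = 106.09 > h_f = 95 mm: the block extends into the web. Split into flange-overhang and web parts.
C_f = 0.85 f'_c (b_f − b_w) h_f = 0.85 × 23.4 × (590 − 370) × 95 = 415701 N.
Remaining web compression depth: a_w = (T − C_f)/(0.85 f'_c b_w) = (1245000 − 415701)/(0.85 × 23.4 × 370) = 112.69 mm.
M_n = C_f(d − h_f/2) + (T − C_f)(d − a_w/2) = 415701 × (825 − 47.5) + 829299 × (825 − 56.345) = 323.21 + 637.44 = 960.65 × 10⁶ N·mm.
M_n = 960.65 kN·m.

M_n ≈ 961 kN·m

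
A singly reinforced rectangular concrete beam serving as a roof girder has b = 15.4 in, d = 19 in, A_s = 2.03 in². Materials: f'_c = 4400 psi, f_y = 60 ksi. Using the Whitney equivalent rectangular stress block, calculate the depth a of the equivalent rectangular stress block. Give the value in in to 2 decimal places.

T = A_s f_y = 2.03 × 60 = 121.8 kips.
a = T/(0.85 f'_c b) = 121.8/(0.85 × 4.4 × 15.4) = 2.11 in.

a ≈ 2.11 in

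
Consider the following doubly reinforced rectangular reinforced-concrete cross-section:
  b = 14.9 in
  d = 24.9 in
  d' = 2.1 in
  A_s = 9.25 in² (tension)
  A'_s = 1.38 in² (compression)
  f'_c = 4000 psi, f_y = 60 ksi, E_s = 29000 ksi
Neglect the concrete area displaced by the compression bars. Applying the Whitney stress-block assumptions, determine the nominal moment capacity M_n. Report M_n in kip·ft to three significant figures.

M_n ≈ 954 kip·ft

Assume both steels yield.
a = (A_s − A'_s) f_y/(0.85 f'_c b) = (9.25 − 1.38) × 60/(0.85 × 4 × 14.9) = 9.321 in.
c = a/β₁ = 9.321/0.85 = 10.966 in; ε'_s = 0.003(c − d')/c = 0.0024 ≥ ε_y = 0.0021, so the compression steel yields.
M_n = (A_s − A'_s) f_y (d − a/2) + A'_s f_y (d − d') = 472.2 × (24.9 − 4.6605) + 82.8 × (24.9 − 2.1) = 9557.1 + 1887.8 = 11444.9 kip·in = 11444.9/12 = 953.74 kip·ft.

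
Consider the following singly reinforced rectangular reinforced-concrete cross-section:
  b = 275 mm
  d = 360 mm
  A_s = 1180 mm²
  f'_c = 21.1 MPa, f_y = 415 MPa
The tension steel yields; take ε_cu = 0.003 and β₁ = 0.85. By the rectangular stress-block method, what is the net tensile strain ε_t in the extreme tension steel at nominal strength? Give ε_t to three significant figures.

a = A_s f_y/(0.85 f'_c b) = 99.29 mm.
β₁ = 0.85, so c = a/β₁ = 99.29/0.85 = 116.81 mm.
From the linear strain diagram with ε_cu = 0.003: ε_t = 0.003 (d − c)/c = 0.003 × (360 − 116.81)/116.81 = 0.00625.
Since ε_t ≥ 0.005, the section is tension-controlled.

ε_t ≈ 0.00625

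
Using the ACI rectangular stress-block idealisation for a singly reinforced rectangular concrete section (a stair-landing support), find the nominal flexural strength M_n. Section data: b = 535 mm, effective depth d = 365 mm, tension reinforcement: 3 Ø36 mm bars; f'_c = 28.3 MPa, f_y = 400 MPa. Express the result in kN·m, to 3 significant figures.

A_s = 3 × 1018 = 3054 mm².
T = A_s f_y = 3054 × 400 = 1221600 N = 1221.6 kN.
From C = T: a = T/(0.85 f'_c b) = 1221600/(0.85 × 28.3 × 535) = 94.92 mm.
M_n = T(d − a/2) = 1221.6 kN × (365 − 47.46) mm = 387.91 kN·m.

M_n ≈ 388 kN·m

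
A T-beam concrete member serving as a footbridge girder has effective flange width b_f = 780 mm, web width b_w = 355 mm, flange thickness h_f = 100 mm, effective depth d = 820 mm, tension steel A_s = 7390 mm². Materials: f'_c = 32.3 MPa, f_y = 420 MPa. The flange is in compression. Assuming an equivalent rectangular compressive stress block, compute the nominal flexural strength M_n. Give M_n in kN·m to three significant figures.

M_n ≈ 2290 kN·m

Tension: T = A_s f_y = 7390 × 420 = 3103800 N.
Try a within the flange: a = T/(0.85 f'_c b_f) = 3103800/(0.85 × 32.3 × 780) = 144.94 mm.
a = 144.94 > h_f = 100 mm: the block extends into the web. Split into flange-overhang and web parts.
C_f = 0.85 f'_c (b_f − b_w) h_f = 0.85 × 32.3 × (780 − 355) × 100 = 1166838 N.
Remaining web compression depth: a_w = (T − C_f)/(0.85 f'_c b_w) = (3103800 − 1166838)/(0.85 × 32.3 × 355) = 198.73 mm.
M_n = C_f(d − h_f/2) + (T − C_f)(d − a_w/2) = 1166838 × (820 − 50) + 1936962 × (820 − 99.365) = 898.47 + 1395.84 = 2294.31 × 10⁶ N·mm.
M_n = 2294.31 kN·m.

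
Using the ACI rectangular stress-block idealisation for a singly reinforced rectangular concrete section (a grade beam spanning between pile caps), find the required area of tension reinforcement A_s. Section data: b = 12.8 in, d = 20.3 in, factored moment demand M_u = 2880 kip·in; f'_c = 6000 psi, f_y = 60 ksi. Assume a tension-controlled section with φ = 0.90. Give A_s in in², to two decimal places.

M_n = M_u/φ = 2880/0.90 = 3200 kip·in.
From M_n = 0.85 f'_c a b (d − a/2):
a = d − √(d² − 2M_n/(0.85 f'_c b)) = 20.3 − √(20.3² − 2 × 3200/(0.85 × 6 × 12.8)) = 2.579 in.
A_s = 0.85 f'_c a b / f_y = 0.85 × 6 × 2.579 × 12.8 / 60 = 2.806 in².

A_s ≈ 2.81 in²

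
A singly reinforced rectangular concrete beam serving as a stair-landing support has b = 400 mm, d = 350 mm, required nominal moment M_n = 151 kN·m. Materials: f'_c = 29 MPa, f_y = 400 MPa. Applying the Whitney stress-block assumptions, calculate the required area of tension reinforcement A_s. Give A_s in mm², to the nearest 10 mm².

A_s ≈ 1160 mm²

With M_n = 0.85 f'_c a b (d − a/2), solve the quadratic for a:
a = d − √(d² − 2M_n/(0.85 f'_c b)) = 350 − √(350² − 2 × 151×10⁶/(0.85 × 29 × 400)) = 46.90 mm.
A_s = 0.85 f'_c a b / f_y = 0.85 × 29 × 46.90 × 400 / 400 = 1156.1 mm².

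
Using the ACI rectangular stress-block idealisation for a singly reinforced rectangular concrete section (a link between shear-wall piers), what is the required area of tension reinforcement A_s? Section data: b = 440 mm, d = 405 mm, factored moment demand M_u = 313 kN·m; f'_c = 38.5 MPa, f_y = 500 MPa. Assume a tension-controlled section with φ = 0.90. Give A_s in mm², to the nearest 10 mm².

M_n = M_u/φ = 313/0.90 = 347.778 kN·m.
With M_n = 0.85 f'_c a b (d − a/2), solve the quadratic for a:
a = d − √(d² − 2M_n/(0.85 f'_c b)) = 405 − √(405² − 2 × 347.778×10⁶/(0.85 × 38.5 × 440)) = 64.82 mm.
A_s = 0.85 f'_c a b / f_y = 0.85 × 38.5 × 64.82 × 440 / 500 = 1866.7 mm².

A_s ≈ 1870 mm²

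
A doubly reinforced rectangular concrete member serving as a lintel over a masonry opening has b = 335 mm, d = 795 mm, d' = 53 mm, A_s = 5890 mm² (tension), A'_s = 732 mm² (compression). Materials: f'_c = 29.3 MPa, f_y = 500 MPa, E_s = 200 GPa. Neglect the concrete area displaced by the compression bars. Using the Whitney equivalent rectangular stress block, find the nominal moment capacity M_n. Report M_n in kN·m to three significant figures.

Assume both tension and compression steel yield.
Net tension couple steel: A_s − A'_s = 5158 mm².
a = (A_s − A'_s) f_y / (0.85 f'_c b) = 2579000/(0.85 × 29.3 × 335) = 309.11 mm.
c = a/β₁ = 309.11/0.841 = 367.55 mm; ε'_s = 0.003(c − d')/c = 0.0026 ≥ f_y/E_s = 0.0025, so compression steel does yield.
M_n = (A_s − A'_s) f_y (d − a/2) + A'_s f_y (d − d') = [2579000 × (795 − 154.555) + 366000 × (795 − 53)] × 10⁻⁶ = 1651.71 + 271.57 = 1923.28 kN·m.

M_n ≈ 1920 kN·m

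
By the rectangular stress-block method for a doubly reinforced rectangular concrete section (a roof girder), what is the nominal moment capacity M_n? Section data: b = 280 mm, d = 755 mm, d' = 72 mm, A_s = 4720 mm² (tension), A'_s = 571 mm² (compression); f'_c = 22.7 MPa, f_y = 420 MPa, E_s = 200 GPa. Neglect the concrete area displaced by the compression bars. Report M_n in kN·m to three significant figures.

Assume both tension and compression steel yield.
Net tension couple steel: A_s − A'_s = 4149 mm².
a = (A_s − A'_s) f_y / (0.85 f'_c b) = 1742580/(0.85 × 22.7 × 280) = 322.54 mm.
c = a/β₁ = 322.54/0.85 = 379.46 mm; ε'_s = 0.003(c − d')/c = 0.0024 ≥ f_y/E_s = 0.0021, so compression steel does yield.
M_n = (A_s − A'_s) f_y (d − a/2) + A'_s f_y (d − d') = [1742580 × (755 − 161.27) + 239820 × (755 − 72)] × 10⁻⁶ = 1034.62 + 163.80 = 1198.42 kN·m.

M_n ≈ 1200 kN·m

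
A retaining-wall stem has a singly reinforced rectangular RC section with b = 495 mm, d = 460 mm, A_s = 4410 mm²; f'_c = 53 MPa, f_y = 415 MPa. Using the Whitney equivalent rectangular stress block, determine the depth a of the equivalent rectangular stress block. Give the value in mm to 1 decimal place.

T = A_s f_y = 4410 × 415 = 1830150 N = 1830.15 kN.
Setting C = 0.85 f'_c a b equal to T: a = 1830150/(0.85 × 53 × 495) = 82.1 mm.

a ≈ 82.1 mm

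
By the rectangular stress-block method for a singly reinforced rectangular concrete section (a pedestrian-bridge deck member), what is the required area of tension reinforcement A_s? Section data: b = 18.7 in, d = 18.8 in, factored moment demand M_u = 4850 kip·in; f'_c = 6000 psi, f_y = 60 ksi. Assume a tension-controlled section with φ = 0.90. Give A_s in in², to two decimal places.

M_n = M_u/φ = 4850/0.90 = 5388.89 kip·in.
From M_n = 0.85 f'_c a b (d − a/2):
a = d − √(d² − 2M_n/(0.85 f'_c b)) = 18.8 − √(18.8² − 2 × 5388.89/(0.85 × 6 × 18.7)) = 3.294 in.
A_s = 0.85 f'_c a b / f_y = 0.85 × 6 × 3.294 × 18.7 / 60 = 5.236 in².

A_s ≈ 5.24 in²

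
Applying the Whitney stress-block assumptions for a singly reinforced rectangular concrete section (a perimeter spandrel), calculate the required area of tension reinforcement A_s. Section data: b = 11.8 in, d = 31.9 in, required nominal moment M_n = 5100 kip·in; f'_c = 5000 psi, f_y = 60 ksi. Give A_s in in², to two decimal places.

A_s ≈ 2.81 in²

From M_n = 0.85 f'_c a b (d − a/2):
a = d − √(d² − 2M_n/(0.85 f'_c b)) = 31.9 − √(31.9² − 2 × 5100/(0.85 × 5 × 11.8)) = 3.365 in.
A_s = 0.85 f'_c a b / f_y = 0.85 × 5 × 3.365 × 11.8 / 60 = 2.813 in².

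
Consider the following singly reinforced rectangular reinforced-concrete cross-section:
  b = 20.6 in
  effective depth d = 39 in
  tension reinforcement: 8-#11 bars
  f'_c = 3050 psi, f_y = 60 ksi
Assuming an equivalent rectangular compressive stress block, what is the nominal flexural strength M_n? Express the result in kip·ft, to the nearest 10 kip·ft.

A_s = 8 × 1.56 = 12.48 in².
T = A_s f_y = 12.48 × 60 = 748.8 kips.
a = T/(0.85 f'_c b) = 748.8/(0.85 × 3.05 × 20.6) = 14.021 in.
M_n = T(d − a/2) = 748.8 × (39 − 7.0105) = 23953.7 kip·in = 23953.7/12 = 1996.14 kip·ft.

M_n ≈ 2000 kip·ft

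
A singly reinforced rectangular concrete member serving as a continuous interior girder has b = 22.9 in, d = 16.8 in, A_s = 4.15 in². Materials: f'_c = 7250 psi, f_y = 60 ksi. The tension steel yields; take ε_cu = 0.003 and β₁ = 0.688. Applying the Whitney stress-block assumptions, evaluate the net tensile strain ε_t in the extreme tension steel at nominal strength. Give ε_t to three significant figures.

a = A_s f_y/(0.85 f'_c b) = 1.764 in.
β₁ = 0.688, so c = a/β₁ = 1.764/0.688 = 2.564 in.
From the linear strain diagram with ε_cu = 0.003: ε_t = 0.003 (d − c)/c = 0.003 × (16.8 − 2.564)/2.564 = 0.0167.
Since ε_t ≥ 0.005, the section is tension-controlled.

ε_t ≈ 0.0167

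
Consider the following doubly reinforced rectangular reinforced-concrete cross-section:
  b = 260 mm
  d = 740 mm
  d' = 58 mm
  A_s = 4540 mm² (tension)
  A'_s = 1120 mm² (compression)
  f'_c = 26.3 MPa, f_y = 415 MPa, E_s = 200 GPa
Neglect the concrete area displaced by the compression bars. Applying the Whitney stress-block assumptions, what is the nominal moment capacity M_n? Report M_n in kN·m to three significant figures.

M_n ≈ 1190 kN·m

Assume both tension and compression steel yield.
Net tension couple steel: A_s − A'_s = 3420 mm².
a = (A_s − A'_s) f_y / (0.85 f'_c b) = 1419300/(0.85 × 26.3 × 260) = 244.19 mm.
c = a/β₁ = 244.19/0.85 = 287.28 mm; ε'_s = 0.003(c − d')/c = 0.0024 ≥ f_y/E_s = 0.0021, so compression steel does yield.
M_n = (A_s − A'_s) f_y (d − a/2) + A'_s f_y (d − d') = [1419300 × (740 − 122.095) + 464800 × (740 − 58)] × 10⁻⁶ = 876.99 + 316.99 = 1193.98 kN·m.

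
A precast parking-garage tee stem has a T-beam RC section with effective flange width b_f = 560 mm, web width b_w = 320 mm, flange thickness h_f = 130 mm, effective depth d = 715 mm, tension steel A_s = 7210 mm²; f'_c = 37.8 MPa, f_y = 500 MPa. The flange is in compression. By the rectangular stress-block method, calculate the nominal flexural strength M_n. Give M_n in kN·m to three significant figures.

Tension: T = A_s f_y = 7210 × 500 = 3605000 N.
Try a within the flange: a = T/(0.85 f'_c b_f) = 3605000/(0.85 × 37.8 × 560) = 200.36 mm.
a = 200.36 > h_f = 130 mm: the block extends into the web. Split into flange-overhang and web parts.
C_f = 0.85 f'_c (b_f − b_w) h_f = 0.85 × 37.8 × (560 − 320) × 130 = 1002456 N.
Remaining web compression depth: a_w = (T − C_f)/(0.85 f'_c b_w) = (3605000 − 1002456)/(0.85 × 37.8 × 320) = 253.13 mm.
M_n = C_f(d − h_f/2) + (T − C_f)(d − a_w/2) = 1002456 × (715 − 65) + 2602544 × (715 − 126.565) = 651.60 + 1531.43 = 2183.03 × 10⁶ N·mm.
M_n = 2183.03 kN·m.

M_n ≈ 2180 kN·m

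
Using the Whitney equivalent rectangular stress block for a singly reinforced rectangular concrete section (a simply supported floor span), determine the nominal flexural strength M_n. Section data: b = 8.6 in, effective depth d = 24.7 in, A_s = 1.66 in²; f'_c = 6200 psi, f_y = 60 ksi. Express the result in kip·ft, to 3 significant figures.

T = A_s f_y = 1.66 × 60 = 99.6 kips.
a = T/(0.85 f'_c b) = 99.6/(0.85 × 6.2 × 8.6) = 2.198 in.
M_n = T(d − a/2) = 99.6 × (24.7 − 1.099) = 2350.7 kip·in = 2350.7/12 = 195.89 kip·ft.

M_n ≈ 196 kip·ft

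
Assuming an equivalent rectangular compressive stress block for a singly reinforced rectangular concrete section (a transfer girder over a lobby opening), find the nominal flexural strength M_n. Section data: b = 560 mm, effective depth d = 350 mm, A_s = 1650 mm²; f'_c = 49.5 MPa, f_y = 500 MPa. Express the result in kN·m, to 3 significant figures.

T = A_s f_y = 1650 × 500 = 825000 N = 825 kN.
From C = T: a = T/(0.85 f'_c b) = 825000/(0.85 × 49.5 × 560) = 35.01 mm.
M_n = T(d − a/2) = 825 kN × (350 − 17.505) mm = 274.31 kN·m.

M_n ≈ 274 kN·m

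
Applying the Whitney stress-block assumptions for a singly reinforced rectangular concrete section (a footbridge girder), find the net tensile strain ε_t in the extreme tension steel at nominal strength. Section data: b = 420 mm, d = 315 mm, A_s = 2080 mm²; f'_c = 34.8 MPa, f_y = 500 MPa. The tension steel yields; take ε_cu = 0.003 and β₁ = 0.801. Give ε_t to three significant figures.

a = A_s f_y/(0.85 f'_c b) = 83.71 mm.
β₁ = 0.801, so c = a/β₁ = 83.71/0.801 = 104.51 mm.
From the linear strain diagram with ε_cu = 0.003: ε_t = 0.003 (d − c)/c = 0.003 × (315 − 104.51)/104.51 = 0.00604.
Since ε_t ≥ 0.005, the section is tension-controlled.

ε_t ≈ 0.00604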